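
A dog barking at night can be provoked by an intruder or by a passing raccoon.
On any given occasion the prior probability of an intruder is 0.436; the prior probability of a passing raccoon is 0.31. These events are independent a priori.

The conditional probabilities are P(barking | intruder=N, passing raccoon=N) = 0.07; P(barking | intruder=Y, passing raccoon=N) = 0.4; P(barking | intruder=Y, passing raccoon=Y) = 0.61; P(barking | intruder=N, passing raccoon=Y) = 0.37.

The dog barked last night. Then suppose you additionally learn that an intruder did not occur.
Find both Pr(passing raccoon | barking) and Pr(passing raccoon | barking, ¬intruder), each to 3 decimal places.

Sum P(barking|·) weighted by the priors over the 4 (intruder, passing raccoon) configurations:
  P(barking) = 0.07*0.564*0.69 + 0.37*0.564*0.31 + 0.4*0.436*0.69 + 0.61*0.436*0.31
        = 0.027241 + 0.064691 + 0.120336 + 0.082448 = 0.294716
The terms with passing raccoon present sum to 0.147139, so
  P(passing raccoon | barking) = 0.147139 / 0.294716 ≈ 0.499

With the extra evidence:
Numerator (weight on configurations with passing raccoon): 0.37·0.31 = 0.114700
The normalizing constant is 0.07·0.69 + 0.37·0.31 = 0.163000
P(passing raccoon | barking, ¬intruder) = 0.114700/0.163000 ≈ 0.704
Ruling out intruder raises the posterior on passing raccoon — the flip side of explaining away.

Pr(passing raccoon | barking) ≈ 0.499; Pr(passing raccoon | barking, ¬intruder) ≈ 0.704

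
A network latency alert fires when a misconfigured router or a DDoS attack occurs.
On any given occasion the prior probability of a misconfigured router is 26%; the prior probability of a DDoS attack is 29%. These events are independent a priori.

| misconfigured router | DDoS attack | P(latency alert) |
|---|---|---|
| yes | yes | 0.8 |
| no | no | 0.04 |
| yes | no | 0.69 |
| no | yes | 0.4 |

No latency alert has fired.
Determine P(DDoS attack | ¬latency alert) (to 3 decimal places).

Weight on DDoS attack=true, given the evidence: 0.128760 + 0.015080 = 0.143840
Denominator P(¬latency alert): 0.96*0.74*0.71 + 0.6*0.74*0.29 + 0.31*0.26*0.71 + 0.2*0.26*0.29 = 0.705450
P(DDoS attack | ¬latency alert) = 0.143840/0.705450 ≈ 0.204

P(DDoS attack | ¬latency alert) ≈ 0.204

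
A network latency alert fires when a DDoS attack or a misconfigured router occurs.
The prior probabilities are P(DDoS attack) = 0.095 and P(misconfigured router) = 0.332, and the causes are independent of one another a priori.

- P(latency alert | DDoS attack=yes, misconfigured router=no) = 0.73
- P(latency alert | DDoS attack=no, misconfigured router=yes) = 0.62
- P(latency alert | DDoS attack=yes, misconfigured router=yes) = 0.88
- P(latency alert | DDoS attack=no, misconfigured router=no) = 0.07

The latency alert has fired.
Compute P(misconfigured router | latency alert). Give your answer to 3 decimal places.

P(misconfigured router | latency alert) ≈ 0.707

Numerator (weight on configurations with misconfigured router): 0.186285 + 0.027755 = 0.214040
The normalizing constant is 0.07·0.905·0.668 + 0.62·0.905·0.332 + 0.73·0.095·0.668 + 0.88·0.095·0.332 = 0.302684
Posterior = 0.214040 / 0.302684 ≈ 0.707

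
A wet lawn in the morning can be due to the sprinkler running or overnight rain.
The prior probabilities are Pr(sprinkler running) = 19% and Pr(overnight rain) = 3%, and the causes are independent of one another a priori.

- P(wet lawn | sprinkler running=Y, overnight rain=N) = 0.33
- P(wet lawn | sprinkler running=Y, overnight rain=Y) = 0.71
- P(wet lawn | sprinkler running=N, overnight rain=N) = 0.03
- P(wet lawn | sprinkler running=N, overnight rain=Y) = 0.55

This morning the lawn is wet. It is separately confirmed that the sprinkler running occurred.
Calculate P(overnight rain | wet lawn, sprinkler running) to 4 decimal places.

P(overnight rain | wet lawn, sprinkler running) ≈ 0.0624

For the numerator, keep only overnight rain=true terms: 0.71×0.03 = 0.021300
The normalizing constant is 0.33×0.97 + 0.71×0.03 = 0.341400
P(overnight rain | wet lawn, sprinkler running) = 0.021300/0.341400 ≈ 0.0624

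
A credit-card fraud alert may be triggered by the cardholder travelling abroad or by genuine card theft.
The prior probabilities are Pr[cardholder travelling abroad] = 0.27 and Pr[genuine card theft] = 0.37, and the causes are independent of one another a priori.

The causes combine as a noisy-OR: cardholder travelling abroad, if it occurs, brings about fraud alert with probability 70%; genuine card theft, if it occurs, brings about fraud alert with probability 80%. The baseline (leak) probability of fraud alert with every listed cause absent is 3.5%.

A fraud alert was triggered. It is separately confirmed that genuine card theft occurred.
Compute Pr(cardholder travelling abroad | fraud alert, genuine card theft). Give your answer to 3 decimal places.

Under noisy-OR, P(fraud alert | causes) = 1 − (1−0.035)·∏(1−qᵢ) over the active causes.
P(fraud alert | genuine card theft) = 0.807·0.73 + 0.9421·0.27 = 0.589110 + 0.254367 = 0.843477
Of this, 0.254367 comes from 0.9421·0.27 (the cardholder travelling abroad=true cases).
P(cardholder travelling abroad | fraud alert, genuine card theft) = 0.254367 / 0.843477 ≈ 0.302

Pr(cardholder travelling abroad | fraud alert, genuine card theft) ≈ 0.302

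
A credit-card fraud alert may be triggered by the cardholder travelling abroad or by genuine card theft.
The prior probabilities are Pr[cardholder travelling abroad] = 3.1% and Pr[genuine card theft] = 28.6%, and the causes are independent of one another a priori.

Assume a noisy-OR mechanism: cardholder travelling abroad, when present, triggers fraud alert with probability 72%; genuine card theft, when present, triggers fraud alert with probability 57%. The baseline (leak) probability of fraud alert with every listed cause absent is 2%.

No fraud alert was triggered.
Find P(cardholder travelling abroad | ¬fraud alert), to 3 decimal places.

Under noisy-OR, P(fraud alert | causes) = 1 − (1−0.02)·∏(1−qᵢ) over the active causes.
Enumerate the 4 (cardholder travelling abroad, genuine card theft) configurations and weight by the priors:
  P(¬fraud alert) = 0.98*0.969*0.714 + 0.4214*0.969*0.286 + 0.2744*0.031*0.714 + 0.117992*0.031*0.286
        = 0.678029 + 0.116784 + 0.006074 + 0.001046 = 0.801933
The terms with cardholder travelling abroad present sum to 0.007120, so
  P(cardholder travelling abroad | ¬fraud alert) = 0.007120 / 0.801933 ≈ 0.009

P(cardholder travelling abroad | ¬fraud alert) ≈ 0.009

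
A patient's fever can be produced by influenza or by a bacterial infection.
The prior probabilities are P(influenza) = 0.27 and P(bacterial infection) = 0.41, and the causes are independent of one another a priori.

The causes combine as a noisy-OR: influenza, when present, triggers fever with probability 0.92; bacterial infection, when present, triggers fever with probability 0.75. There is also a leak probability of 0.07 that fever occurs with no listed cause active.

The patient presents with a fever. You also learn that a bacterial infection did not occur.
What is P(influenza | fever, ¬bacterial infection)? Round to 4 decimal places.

Under noisy-OR, P(fever | causes) = 1 − (1−0.07)·∏(1−qᵢ) over the active causes.
For the numerator, keep only influenza=true terms: 0.9256*0.27 = 0.249912
Denominator P(fever | ¬bacterial infection): 0.07*0.73 + 0.9256*0.27 = 0.301012
Posterior = 0.249912 / 0.301012 ≈ 0.8302

P(influenza | fever, ¬bacterial infection) ≈ 0.8302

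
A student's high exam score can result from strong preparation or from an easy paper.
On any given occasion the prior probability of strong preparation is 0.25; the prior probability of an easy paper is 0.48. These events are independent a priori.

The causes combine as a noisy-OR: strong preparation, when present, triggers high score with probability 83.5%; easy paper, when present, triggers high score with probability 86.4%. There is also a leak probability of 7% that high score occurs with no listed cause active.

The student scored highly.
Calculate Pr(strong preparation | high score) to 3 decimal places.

Pr(strong preparation | high score) ≈ 0.400

Under noisy-OR, P(high score | causes) = 1 − (1−0.07)·∏(1−qᵢ) over the active causes.
P(high score) = 0.07×0.75×0.52 + 0.87352×0.75×0.48 + 0.84655×0.25×0.52 + 0.979131×0.25×0.48 = 0.027300 + 0.314467 + 0.110052 + 0.117496 = 0.569315
The strong preparation-present share is 0.110052 + 0.117496 = 0.227548.
P(strong preparation | high score) = 0.227548 / 0.569315 ≈ 0.400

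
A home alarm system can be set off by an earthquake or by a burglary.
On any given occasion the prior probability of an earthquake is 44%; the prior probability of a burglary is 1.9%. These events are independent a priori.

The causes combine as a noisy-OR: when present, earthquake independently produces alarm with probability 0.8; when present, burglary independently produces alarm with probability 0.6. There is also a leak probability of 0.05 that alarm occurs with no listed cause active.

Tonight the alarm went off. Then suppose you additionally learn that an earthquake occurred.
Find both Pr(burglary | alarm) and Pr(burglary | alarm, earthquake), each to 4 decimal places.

Pr(burglary | alarm) ≈ 0.0366; Pr(burglary | alarm, earthquake) ≈ 0.0216

Under noisy-OR, P(alarm | causes) = 1 − (1−0.05)·∏(1−qᵢ) over the active causes.
P(alarm) = 0.05*0.56*0.981 + 0.62*0.56*0.019 + 0.81*0.44*0.981 + 0.924*0.44*0.019 = 0.027468 + 0.006597 + 0.349628 + 0.007725 = 0.391418
Of this, 0.014322 comes from 0.006597 + 0.007725 (the burglary=true cases).
P(burglary | alarm) = 0.014322 / 0.391418 ≈ 0.0366

Now condition on the additional information:
Enumerate both values of burglary and weight by the priors:
  P(alarm | earthquake) = 0.81×0.981 + 0.924×0.019
        = 0.794610 + 0.017556 = 0.812166
Keeping only the burglary-present terms gives 0.017556, so
  P(burglary | alarm, earthquake) = 0.017556 / 0.812166 ≈ 0.0216
— earthquake explains away the evidence for burglary.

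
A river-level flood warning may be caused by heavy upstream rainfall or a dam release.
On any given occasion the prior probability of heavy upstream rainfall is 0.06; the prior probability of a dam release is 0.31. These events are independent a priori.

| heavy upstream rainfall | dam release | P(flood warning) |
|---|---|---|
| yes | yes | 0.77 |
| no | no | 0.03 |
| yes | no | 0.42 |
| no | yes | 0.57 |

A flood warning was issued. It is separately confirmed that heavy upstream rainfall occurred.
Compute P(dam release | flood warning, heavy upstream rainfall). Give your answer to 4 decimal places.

P(dam release | flood warning, heavy upstream rainfall) ≈ 0.4517

By total probability over both values of dam release:
  P(flood warning | heavy upstream rainfall) = 0.42·0.69 + 0.77·0.31
        = 0.289800 + 0.238700 = 0.528500
Keeping only the dam release-present terms gives 0.238700, so
  P(dam release | flood warning, heavy upstream rainfall) = 0.238700 / 0.528500 ≈ 0.4517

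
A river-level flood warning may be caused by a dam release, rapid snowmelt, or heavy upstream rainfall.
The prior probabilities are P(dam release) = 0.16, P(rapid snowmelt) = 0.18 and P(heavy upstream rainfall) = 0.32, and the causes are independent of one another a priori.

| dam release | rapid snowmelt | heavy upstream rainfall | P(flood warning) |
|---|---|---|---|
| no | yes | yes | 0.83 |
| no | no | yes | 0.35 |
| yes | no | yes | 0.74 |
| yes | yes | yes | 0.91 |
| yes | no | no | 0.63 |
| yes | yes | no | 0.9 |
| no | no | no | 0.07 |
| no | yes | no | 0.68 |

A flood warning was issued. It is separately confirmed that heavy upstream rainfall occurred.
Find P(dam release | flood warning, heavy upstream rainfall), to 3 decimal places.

P(dam release | flood warning, heavy upstream rainfall) ≈ 0.252

Weight on dam release=true, given the evidence: 0.097088 + 0.026208 = 0.123296
Normalizer over all consistent configurations: 0.35×0.84×0.82 + 0.83×0.84×0.18 + 0.74×0.16×0.82 + 0.91×0.16×0.18 = 0.489872
Posterior = 0.123296 / 0.489872 ≈ 0.252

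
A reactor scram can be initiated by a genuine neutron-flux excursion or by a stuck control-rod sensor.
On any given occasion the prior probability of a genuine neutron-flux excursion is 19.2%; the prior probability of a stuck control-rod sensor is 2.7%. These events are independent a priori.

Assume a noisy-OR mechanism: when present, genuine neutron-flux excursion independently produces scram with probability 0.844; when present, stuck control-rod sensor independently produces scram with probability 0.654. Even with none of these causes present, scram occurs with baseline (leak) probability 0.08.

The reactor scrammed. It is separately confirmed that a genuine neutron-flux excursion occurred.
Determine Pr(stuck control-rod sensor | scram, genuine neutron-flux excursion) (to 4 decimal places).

Under noisy-OR, P(scram | causes) = 1 − (1−0.08)·∏(1−qᵢ) over the active causes.
For the numerator, keep only stuck control-rod sensor=true terms: 0.950342*0.027 = 0.025659
Denominator P(scram | genuine neutron-flux excursion): 0.85648*0.973 + 0.950342*0.027 = 0.859014
Posterior = 0.025659 / 0.859014 ≈ 0.0299

Pr(stuck control-rod sensor | scram, genuine neutron-flux excursion) ≈ 0.0299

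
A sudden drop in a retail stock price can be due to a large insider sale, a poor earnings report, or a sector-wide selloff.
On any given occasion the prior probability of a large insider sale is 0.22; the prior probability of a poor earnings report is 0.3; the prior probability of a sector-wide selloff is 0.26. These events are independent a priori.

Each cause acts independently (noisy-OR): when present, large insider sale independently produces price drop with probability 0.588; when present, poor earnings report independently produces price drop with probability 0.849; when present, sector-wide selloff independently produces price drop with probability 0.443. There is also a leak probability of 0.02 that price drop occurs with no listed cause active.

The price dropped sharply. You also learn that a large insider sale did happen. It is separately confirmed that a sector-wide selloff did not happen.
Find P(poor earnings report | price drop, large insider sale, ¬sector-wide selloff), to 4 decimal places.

Under noisy-OR, P(price drop | causes) = 1 − (1−0.02)·∏(1−qᵢ) over the active causes.
For the numerator, keep only poor earnings report=true terms: 0.939032·0.3 = 0.281710
Normalizer over all consistent configurations: 0.59624·0.7 + 0.939032·0.3 = 0.699078
P(poor earnings report | price drop, large insider sale, ¬sector-wide selloff) = 0.281710/0.699078 ≈ 0.4030

P(poor earnings report | price drop, large insider sale, ¬sector-wide selloff) ≈ 0.4030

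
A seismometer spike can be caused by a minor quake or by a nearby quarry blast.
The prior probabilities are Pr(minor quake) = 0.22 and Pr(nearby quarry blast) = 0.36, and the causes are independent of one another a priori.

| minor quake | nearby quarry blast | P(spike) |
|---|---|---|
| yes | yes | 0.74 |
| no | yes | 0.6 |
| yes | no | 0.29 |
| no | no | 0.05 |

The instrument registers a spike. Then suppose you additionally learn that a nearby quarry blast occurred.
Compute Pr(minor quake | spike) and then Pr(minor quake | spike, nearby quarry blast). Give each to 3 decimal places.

Pr(minor quake | spike) ≈ 0.340; Pr(minor quake | spike, nearby quarry blast) ≈ 0.258

Sum P(spike|·) weighted by the priors over the 4 (minor quake, nearby quarry blast) configurations:
  P(spike) = 0.05*0.78*0.64 + 0.6*0.78*0.36 + 0.29*0.22*0.64 + 0.74*0.22*0.36
        = 0.024960 + 0.168480 + 0.040832 + 0.058608 = 0.292880
Configurations with minor quake contribute 0.099440, so
  P(minor quake | spike) = 0.099440 / 0.292880 ≈ 0.340

Now condition on the additional information:
Sum P(spike|·) weighted by the priors over both values of minor quake:
  P(spike | nearby quarry blast) = 0.6×0.78 + 0.74×0.22
        = 0.468000 + 0.162800 = 0.630800
The terms with minor quake present sum to 0.162800, so
  P(minor quake | spike, nearby quarry blast) = 0.162800 / 0.630800 ≈ 0.258
This is intercausal reasoning (explaining away): once nearby quarry blast accounts for the spike, minor quake becomes less likely.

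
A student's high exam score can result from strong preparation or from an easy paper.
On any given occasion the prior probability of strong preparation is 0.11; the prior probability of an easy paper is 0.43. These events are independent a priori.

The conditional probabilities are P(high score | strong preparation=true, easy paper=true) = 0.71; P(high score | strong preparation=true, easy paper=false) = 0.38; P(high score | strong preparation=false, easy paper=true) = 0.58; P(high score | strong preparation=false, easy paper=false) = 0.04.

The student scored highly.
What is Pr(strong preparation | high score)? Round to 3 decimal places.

Pr(strong preparation | high score) ≈ 0.192

Sum P(high score|·) weighted by the priors over the 4 (strong preparation, easy paper) configurations:
  P(high score) = 0.04×0.89×0.57 + 0.58×0.89×0.43 + 0.38×0.11×0.57 + 0.71×0.11×0.43
        = 0.020292 + 0.221966 + 0.023826 + 0.033583 = 0.299667
Configurations with strong preparation contribute 0.057409, so
  P(strong preparation | high score) = 0.057409 / 0.299667 ≈ 0.192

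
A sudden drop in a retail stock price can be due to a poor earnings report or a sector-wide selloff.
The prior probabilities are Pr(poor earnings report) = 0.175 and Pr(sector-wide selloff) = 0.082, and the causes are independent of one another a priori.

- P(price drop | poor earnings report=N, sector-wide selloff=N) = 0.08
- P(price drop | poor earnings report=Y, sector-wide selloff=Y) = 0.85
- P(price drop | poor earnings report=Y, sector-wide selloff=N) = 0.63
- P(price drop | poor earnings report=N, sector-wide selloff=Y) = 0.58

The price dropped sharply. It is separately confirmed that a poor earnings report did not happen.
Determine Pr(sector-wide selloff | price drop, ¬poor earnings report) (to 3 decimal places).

Pr(sector-wide selloff | price drop, ¬poor earnings report) ≈ 0.393

P(price drop | ¬poor earnings report) = 0.08*0.918 + 0.58*0.082 = 0.073440 + 0.047560 = 0.121000
The sector-wide selloff-present share is 0.58*0.082 = 0.047560.
P(sector-wide selloff | price drop, ¬poor earnings report) = 0.047560 / 0.121000 ≈ 0.393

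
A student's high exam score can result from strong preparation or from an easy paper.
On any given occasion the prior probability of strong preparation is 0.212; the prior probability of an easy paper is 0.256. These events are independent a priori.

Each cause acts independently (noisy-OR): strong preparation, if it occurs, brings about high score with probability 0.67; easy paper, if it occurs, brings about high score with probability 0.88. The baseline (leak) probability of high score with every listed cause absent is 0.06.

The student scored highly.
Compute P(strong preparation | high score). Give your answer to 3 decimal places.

Under noisy-OR, P(high score | causes) = 1 − (1−0.06)·∏(1−qᵢ) over the active causes.
For the numerator, keep only strong preparation=true terms: 0.108801 + 0.052252 = 0.161053
Normalizer over all consistent configurations: 0.06×0.788×0.744 + 0.8872×0.788×0.256 + 0.6898×0.212×0.744 + 0.962776×0.212×0.256 = 0.375202
Posterior = 0.161053 / 0.375202 ≈ 0.429

P(strong preparation | high score) ≈ 0.429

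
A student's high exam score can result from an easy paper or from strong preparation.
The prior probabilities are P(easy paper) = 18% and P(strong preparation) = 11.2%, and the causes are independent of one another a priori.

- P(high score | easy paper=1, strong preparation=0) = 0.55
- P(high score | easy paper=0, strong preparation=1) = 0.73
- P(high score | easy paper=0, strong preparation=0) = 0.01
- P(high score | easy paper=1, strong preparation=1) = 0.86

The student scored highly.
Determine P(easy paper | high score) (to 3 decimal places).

P(easy paper | high score) ≈ 0.586

Sum P(high score|·) weighted by the priors over the 4 (easy paper, strong preparation) configurations:
  P(high score) = 0.01·0.82·0.888 + 0.73·0.82·0.112 + 0.55·0.18·0.888 + 0.86·0.18·0.112
        = 0.007282 + 0.067043 + 0.087912 + 0.017338 = 0.179575
Keeping only the easy paper-present terms gives 0.105250, so
  P(easy paper | high score) = 0.105250 / 0.179575 ≈ 0.586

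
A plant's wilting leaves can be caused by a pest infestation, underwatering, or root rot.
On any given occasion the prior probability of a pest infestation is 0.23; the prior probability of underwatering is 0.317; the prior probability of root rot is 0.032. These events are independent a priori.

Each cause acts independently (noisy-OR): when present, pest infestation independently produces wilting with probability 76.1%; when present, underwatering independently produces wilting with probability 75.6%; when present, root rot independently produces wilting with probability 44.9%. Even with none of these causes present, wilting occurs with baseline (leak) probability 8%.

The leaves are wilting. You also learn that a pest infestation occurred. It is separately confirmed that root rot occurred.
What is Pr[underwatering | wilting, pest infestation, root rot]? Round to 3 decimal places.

Under noisy-OR, P(wilting | causes) = 1 − (1−0.08)·∏(1−qᵢ) over the active causes.
By total probability over both values of underwatering:
  P(wilting | pest infestation, root rot) = 0.878846×0.683 + 0.970438×0.317
        = 0.600252 + 0.307629 = 0.907881
Keeping only the underwatering-present terms gives 0.307629, so
  P(underwatering | wilting, pest infestation, root rot) = 0.307629 / 0.907881 ≈ 0.339

Pr[underwatering | wilting, pest infestation, root rot] ≈ 0.339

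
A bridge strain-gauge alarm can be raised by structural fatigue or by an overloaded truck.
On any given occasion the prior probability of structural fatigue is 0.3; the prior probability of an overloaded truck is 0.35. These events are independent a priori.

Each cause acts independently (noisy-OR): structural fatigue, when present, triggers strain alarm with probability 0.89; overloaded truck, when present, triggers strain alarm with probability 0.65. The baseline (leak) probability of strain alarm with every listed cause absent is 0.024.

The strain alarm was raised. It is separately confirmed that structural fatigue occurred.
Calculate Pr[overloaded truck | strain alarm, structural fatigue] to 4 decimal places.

Under noisy-OR, P(strain alarm | causes) = 1 − (1−0.024)·∏(1−qᵢ) over the active causes.
P(strain alarm | structural fatigue) = 0.89264*0.65 + 0.962424*0.35 = 0.580216 + 0.336848 = 0.917064
Restricting to configurations with overloaded truck present: 0.962424*0.35 = 0.336848.
So P(overloaded truck | strain alarm, structural fatigue) = 0.336848/0.917064 ≈ 0.3673.

Pr[overloaded truck | strain alarm, structural fatigue] ≈ 0.3673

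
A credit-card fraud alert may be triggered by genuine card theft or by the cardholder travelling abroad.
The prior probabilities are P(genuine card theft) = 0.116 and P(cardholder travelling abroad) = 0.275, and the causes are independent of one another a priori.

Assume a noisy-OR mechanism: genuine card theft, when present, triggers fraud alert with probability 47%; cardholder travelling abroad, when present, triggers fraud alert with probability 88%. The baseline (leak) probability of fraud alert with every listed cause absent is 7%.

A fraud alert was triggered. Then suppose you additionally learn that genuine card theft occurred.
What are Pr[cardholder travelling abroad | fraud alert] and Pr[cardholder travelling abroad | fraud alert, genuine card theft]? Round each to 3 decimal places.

Pr[cardholder travelling abroad | fraud alert] ≈ 0.738; Pr[cardholder travelling abroad | fraud alert, genuine card theft] ≈ 0.413

Under noisy-OR, P(fraud alert | causes) = 1 − (1−0.07)·∏(1−qᵢ) over the active causes.
Weight on cardholder travelling abroad=true, given the evidence: 0.215970 + 0.030013 = 0.245983
The normalizing constant is 0.07*0.884*0.725 + 0.8884*0.884*0.275 + 0.5071*0.116*0.725 + 0.940852*0.116*0.275 = 0.333493
Posterior = 0.245983 / 0.333493 ≈ 0.738

Now condition on the additional information:
Enumerate both values of cardholder travelling abroad and weight by the priors:
  P(fraud alert | genuine card theft) = 0.5071×0.725 + 0.940852×0.275
        = 0.367647 + 0.258734 = 0.626381
Configurations with cardholder travelling abroad contribute 0.258734, so
  P(cardholder travelling abroad | fraud alert, genuine card theft) = 0.258734 / 0.626381 ≈ 0.413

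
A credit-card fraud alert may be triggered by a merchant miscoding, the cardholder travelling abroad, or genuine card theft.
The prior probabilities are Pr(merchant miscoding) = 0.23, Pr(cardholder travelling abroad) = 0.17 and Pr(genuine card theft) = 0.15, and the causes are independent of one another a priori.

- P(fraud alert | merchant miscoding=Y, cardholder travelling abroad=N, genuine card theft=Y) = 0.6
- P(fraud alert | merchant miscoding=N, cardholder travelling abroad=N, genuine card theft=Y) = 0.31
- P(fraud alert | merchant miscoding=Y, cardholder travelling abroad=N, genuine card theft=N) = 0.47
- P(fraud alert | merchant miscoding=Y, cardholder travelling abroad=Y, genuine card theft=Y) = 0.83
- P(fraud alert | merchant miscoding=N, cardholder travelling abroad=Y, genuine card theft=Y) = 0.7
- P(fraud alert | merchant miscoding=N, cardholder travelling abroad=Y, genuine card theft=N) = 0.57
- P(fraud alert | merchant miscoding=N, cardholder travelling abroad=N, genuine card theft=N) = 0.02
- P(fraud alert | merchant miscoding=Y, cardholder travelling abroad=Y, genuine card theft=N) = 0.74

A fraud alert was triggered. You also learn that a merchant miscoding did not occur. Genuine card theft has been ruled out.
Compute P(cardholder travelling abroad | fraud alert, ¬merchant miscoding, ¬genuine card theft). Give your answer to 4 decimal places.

P(cardholder travelling abroad | fraud alert, ¬merchant miscoding, ¬genuine card theft) ≈ 0.8537

P(fraud alert | ¬merchant miscoding, ¬genuine card theft) = 0.02×0.83 + 0.57×0.17 = 0.016600 + 0.096900 = 0.113500
The cardholder travelling abroad-present share is 0.57×0.17 = 0.096900.
So P(cardholder travelling abroad | fraud alert, ¬merchant miscoding, ¬genuine card theft) = 0.096900/0.113500 ≈ 0.8537.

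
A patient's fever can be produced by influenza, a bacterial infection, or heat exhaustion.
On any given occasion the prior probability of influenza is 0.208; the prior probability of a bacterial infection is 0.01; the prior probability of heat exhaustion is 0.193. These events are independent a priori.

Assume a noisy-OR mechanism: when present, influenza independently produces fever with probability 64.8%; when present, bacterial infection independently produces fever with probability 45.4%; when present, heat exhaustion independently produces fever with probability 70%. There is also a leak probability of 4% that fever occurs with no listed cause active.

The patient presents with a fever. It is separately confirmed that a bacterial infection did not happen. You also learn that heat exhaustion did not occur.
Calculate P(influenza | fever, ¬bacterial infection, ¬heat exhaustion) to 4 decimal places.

P(influenza | fever, ¬bacterial infection, ¬heat exhaustion) ≈ 0.8130

Under noisy-OR, P(fever | causes) = 1 − (1−0.04)·∏(1−qᵢ) over the active causes.
Enumerate both values of influenza and weight by the priors:
  P(fever | ¬bacterial infection, ¬heat exhaustion) = 0.04*0.792 + 0.66208*0.208
        = 0.031680 + 0.137713 = 0.169393
Configurations with influenza contribute 0.137713, so
  P(influenza | fever, ¬bacterial infection, ¬heat exhaustion) = 0.137713 / 0.169393 ≈ 0.8130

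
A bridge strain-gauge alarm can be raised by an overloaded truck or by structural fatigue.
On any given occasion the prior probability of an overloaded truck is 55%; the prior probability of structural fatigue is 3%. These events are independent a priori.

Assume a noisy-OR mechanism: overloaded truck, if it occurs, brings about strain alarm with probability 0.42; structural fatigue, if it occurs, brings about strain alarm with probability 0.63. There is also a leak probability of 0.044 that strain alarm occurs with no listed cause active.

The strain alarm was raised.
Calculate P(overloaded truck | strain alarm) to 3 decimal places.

P(overloaded truck | strain alarm) ≈ 0.900

Under noisy-OR, P(strain alarm | causes) = 1 − (1−0.044)·∏(1−qᵢ) over the active causes.
P(strain alarm) = 0.044×0.45×0.97 + 0.64628×0.45×0.03 + 0.44552×0.55×0.97 + 0.794842×0.55×0.03 = 0.019206 + 0.008725 + 0.237685 + 0.013115 = 0.278731
The overloaded truck-present share is 0.237685 + 0.013115 = 0.250800.
P(overloaded truck | strain alarm) = 0.250800 / 0.278731 ≈ 0.900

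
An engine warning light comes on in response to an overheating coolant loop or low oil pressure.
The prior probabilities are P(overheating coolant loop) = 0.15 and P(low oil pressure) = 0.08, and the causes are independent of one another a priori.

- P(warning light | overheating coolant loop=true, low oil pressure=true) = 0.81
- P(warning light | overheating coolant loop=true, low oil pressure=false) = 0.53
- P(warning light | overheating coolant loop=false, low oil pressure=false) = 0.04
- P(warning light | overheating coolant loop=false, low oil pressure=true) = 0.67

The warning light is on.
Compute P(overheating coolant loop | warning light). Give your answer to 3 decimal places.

P(overheating coolant loop | warning light) ≈ 0.519

P(warning light) = 0.04×0.85×0.92 + 0.67×0.85×0.08 + 0.53×0.15×0.92 + 0.81×0.15×0.08 = 0.031280 + 0.045560 + 0.073140 + 0.009720 = 0.159700
Of this, 0.082860 comes from 0.073140 + 0.009720 (the overheating coolant loop=true cases).
P(overheating coolant loop | warning light) = 0.082860 / 0.159700 ≈ 0.519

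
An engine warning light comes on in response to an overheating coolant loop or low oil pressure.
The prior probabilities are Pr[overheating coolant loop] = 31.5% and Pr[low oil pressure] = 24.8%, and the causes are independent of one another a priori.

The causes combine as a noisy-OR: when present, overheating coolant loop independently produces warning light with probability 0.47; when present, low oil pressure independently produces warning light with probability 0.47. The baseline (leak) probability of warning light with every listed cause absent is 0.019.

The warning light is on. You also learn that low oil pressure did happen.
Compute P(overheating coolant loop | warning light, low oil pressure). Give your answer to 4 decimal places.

P(overheating coolant loop | warning light, low oil pressure) ≈ 0.4097

Under noisy-OR, P(warning light | causes) = 1 − (1−0.019)·∏(1−qᵢ) over the active causes.
Numerator (weight on configurations with overheating coolant loop): 0.724437·0.315 = 0.228198
Denominator P(warning light | low oil pressure): 0.48007·0.685 + 0.724437·0.315 = 0.557046
Posterior = 0.228198 / 0.557046 ≈ 0.4097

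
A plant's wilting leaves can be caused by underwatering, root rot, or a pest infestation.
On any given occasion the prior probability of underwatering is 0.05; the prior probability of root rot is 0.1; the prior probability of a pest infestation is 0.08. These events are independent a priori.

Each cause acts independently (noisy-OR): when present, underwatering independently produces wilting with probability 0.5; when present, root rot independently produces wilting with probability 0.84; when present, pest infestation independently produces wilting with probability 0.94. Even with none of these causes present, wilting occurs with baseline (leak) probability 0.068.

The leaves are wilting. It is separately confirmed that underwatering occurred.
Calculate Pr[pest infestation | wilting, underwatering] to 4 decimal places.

Under noisy-OR, P(wilting | causes) = 1 − (1−0.068)·∏(1−qᵢ) over the active causes.
By total probability over the 4 (root rot, pest infestation) configurations:
  P(wilting | underwatering) = 0.534×0.9×0.92 + 0.97204×0.9×0.08 + 0.92544×0.1×0.92 + 0.995526×0.1×0.08
        = 0.442152 + 0.069987 + 0.085140 + 0.007964 = 0.605243
Configurations with pest infestation contribute 0.077951, so
  P(pest infestation | wilting, underwatering) = 0.077951 / 0.605243 ≈ 0.1288

Pr[pest infestation | wilting, underwatering] ≈ 0.1288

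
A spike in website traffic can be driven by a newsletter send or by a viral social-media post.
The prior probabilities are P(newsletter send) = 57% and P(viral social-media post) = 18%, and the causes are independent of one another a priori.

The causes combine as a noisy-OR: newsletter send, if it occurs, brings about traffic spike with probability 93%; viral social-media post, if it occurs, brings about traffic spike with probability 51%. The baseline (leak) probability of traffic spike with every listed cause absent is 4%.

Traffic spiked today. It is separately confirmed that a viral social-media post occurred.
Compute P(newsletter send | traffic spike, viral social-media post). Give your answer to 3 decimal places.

P(newsletter send | traffic spike, viral social-media post) ≈ 0.708

Under noisy-OR, P(traffic spike | causes) = 1 − (1−0.04)·∏(1−qᵢ) over the active causes.
P(traffic spike | viral social-media post) = 0.5296·0.43 + 0.967072·0.57 = 0.227728 + 0.551231 = 0.778959
The newsletter send-present share is 0.967072·0.57 = 0.551231.
P(newsletter send | traffic spike, viral social-media post) = 0.551231 / 0.778959 ≈ 0.708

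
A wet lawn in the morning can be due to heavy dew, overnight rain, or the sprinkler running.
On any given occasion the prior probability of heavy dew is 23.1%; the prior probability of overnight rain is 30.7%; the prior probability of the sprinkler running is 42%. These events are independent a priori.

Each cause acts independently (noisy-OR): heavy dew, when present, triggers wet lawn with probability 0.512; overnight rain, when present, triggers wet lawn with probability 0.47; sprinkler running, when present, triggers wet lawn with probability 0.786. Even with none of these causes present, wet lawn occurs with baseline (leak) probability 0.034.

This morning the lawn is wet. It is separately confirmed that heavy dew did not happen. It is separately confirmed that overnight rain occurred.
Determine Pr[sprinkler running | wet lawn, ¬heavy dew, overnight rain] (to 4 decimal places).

Pr[sprinkler running | wet lawn, ¬heavy dew, overnight rain] ≈ 0.5692

Under noisy-OR, P(wet lawn | causes) = 1 − (1−0.034)·∏(1−qᵢ) over the active causes.
Numerator (weight on configurations with sprinkler running): 0.890436×0.42 = 0.373983
The normalizing constant is 0.48802×0.58 + 0.890436×0.42 = 0.657035
P(sprinkler running | wet lawn, ¬heavy dew, overnight rain) = 0.373983/0.657035 ≈ 0.5692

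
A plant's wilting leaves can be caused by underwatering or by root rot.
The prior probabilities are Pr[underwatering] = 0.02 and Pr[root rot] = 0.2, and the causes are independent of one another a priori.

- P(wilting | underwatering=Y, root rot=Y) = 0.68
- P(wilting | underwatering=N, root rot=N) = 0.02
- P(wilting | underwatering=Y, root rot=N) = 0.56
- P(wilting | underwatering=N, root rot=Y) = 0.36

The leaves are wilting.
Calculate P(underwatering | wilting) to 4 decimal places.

P(underwatering | wilting) ≈ 0.1193

P(wilting) = 0.02·0.98·0.8 + 0.36·0.98·0.2 + 0.56·0.02·0.8 + 0.68·0.02·0.2 = 0.015680 + 0.070560 + 0.008960 + 0.002720 = 0.097920
The underwatering-present share is 0.008960 + 0.002720 = 0.011680.
P(underwatering | wilting) = 0.011680 / 0.097920 ≈ 0.1193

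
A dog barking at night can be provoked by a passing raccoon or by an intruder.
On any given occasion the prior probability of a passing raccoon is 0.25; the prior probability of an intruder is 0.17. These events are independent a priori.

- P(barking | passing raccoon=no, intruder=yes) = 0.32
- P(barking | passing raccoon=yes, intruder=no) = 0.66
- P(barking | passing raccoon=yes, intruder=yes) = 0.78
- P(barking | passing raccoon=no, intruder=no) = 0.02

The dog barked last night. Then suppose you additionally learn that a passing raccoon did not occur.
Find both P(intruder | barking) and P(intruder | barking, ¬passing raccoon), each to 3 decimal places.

Sum P(barking|·) weighted by the priors over the 4 (passing raccoon, intruder) configurations:
  P(barking) = 0.02*0.75*0.83 + 0.32*0.75*0.17 + 0.66*0.25*0.83 + 0.78*0.25*0.17
        = 0.012450 + 0.040800 + 0.136950 + 0.033150 = 0.223350
The terms with intruder present sum to 0.073950, so
  P(intruder | barking) = 0.073950 / 0.223350 ≈ 0.331

Now condition on the additional information:
P(barking | ¬passing raccoon) = 0.02*0.83 + 0.32*0.17 = 0.016600 + 0.054400 = 0.071000
The intruder-present share is 0.32*0.17 = 0.054400.
So P(intruder | barking, ¬passing raccoon) = 0.054400/0.071000 ≈ 0.766.
Ruling out passing raccoon raises the posterior on intruder — the flip side of explaining away.

P(intruder | barking) ≈ 0.331; P(intruder | barking, ¬passing raccoon) ≈ 0.766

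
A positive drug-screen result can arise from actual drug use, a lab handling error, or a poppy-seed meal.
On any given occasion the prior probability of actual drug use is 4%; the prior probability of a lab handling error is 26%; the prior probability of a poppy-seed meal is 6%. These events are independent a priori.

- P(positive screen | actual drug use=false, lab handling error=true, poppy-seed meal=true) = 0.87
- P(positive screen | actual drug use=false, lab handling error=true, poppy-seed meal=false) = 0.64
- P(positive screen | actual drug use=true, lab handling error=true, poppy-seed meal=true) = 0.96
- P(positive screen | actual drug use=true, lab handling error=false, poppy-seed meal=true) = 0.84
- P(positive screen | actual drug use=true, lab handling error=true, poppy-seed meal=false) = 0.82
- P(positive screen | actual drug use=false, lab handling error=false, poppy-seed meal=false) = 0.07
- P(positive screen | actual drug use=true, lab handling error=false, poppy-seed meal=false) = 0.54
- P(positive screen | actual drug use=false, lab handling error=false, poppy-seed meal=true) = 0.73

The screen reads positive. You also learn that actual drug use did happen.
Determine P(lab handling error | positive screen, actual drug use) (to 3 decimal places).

P(positive screen | actual drug use) = 0.54×0.74×0.94 + 0.84×0.74×0.06 + 0.82×0.26×0.94 + 0.96×0.26×0.06 = 0.375624 + 0.037296 + 0.200408 + 0.014976 = 0.628304
Of this, 0.215384 comes from 0.200408 + 0.014976 (the lab handling error=true cases).
Hence the posterior is 0.215384/0.628304 ≈ 0.343.

P(lab handling error | positive screen, actual drug use) ≈ 0.343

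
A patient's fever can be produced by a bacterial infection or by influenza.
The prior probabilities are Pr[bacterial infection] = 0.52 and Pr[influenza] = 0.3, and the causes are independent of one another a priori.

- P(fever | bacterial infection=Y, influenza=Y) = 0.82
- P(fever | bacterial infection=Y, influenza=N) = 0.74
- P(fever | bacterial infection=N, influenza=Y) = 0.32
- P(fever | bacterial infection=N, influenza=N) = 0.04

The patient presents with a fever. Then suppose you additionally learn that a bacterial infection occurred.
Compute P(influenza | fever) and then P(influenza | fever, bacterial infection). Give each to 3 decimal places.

P(influenza | fever) ≈ 0.381; P(influenza | fever, bacterial infection) ≈ 0.322

By total probability over the 4 (bacterial infection, influenza) configurations:
  P(fever) = 0.04×0.48×0.7 + 0.32×0.48×0.3 + 0.74×0.52×0.7 + 0.82×0.52×0.3
        = 0.013440 + 0.046080 + 0.269360 + 0.127920 = 0.456800
Keeping only the influenza-present terms gives 0.174000, so
  P(influenza | fever) = 0.174000 / 0.456800 ≈ 0.381

Now also conditioning on bacterial infection=true:
By total probability over both values of influenza:
  P(fever | bacterial infection) = 0.74·0.7 + 0.82·0.3
        = 0.518000 + 0.246000 = 0.764000
Keeping only the influenza-present terms gives 0.246000, so
  P(influenza | fever, bacterial infection) = 0.246000 / 0.764000 ≈ 0.322
The drop from 0.381 to 0.322 is the explaining-away (discounting) effect.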